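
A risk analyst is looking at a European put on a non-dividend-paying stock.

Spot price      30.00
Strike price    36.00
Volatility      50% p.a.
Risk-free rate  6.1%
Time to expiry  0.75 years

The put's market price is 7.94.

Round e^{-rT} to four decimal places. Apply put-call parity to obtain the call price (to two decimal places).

exp(−rT) = exp(−0.061·0.75) = 0.9553
Put-call parity: C − P = S − K·e^(−rT) = 30 − 36·0.9553 = 30 − 34.3908 = -4.3908
C = P + (C − P) = 7.94 + (-4.3908) = 3.5492

3.55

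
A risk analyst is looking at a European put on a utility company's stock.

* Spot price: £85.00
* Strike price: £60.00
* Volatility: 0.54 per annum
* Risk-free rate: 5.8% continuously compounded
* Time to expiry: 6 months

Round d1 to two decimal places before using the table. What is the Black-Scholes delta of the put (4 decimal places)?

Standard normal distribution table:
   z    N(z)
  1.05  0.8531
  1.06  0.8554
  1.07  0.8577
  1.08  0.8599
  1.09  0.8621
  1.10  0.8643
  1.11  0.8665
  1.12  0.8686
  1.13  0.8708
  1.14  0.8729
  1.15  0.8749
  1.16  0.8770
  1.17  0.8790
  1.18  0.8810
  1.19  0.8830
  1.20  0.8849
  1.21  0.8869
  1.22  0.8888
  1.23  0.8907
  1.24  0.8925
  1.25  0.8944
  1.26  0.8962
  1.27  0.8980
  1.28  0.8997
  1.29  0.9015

-0.1190

σ√T = 0.54 × 0.7071 = 0.3818
d₁ = [ln(85/60) + (0.058 + 0.54²/2)·0.5] / 0.3818 = [0.3483 + 0.1019] / 0.3818 = 1.1791 ≈ 1.18
N(d₁) = N(1.18) = 0.8810
Δ_put = N(d₁) − 1 = 0.8810 − 1 = -0.1190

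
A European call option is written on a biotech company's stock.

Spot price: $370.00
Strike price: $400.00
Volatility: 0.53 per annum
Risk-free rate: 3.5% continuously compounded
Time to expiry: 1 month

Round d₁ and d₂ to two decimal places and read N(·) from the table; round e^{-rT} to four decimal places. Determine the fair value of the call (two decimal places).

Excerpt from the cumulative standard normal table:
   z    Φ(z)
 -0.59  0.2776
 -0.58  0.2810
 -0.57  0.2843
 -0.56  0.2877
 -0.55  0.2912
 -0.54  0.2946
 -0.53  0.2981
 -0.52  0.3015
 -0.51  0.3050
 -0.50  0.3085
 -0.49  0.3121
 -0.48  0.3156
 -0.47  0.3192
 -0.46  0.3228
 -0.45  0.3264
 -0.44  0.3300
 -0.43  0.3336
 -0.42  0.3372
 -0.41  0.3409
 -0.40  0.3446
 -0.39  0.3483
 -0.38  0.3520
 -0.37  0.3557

$12.74

σ√T = 0.53·√0.08333 = 0.1530
ln(S/K) + (r + σ²/2)T = ln(370/400) + (0.035 + 0.53²/2)·0.08333 = -0.0780 + 0.0146 = -0.0633
d₁ = -0.0633 / 0.1530 = -0.4140 ⇒ -0.41
d₂ = d₁ − σ√T = -0.4140 − 0.1530 = -0.5670 ⇒ -0.57
e^(−rT) = e^(−0.035·0.08333) = 0.9971
C = 370·N(-0.41) − 400·0.9971·N(-0.57) = 370·0.3409 − 400·0.9971·0.2843 = 126.1330 − 113.3902 = 12.7428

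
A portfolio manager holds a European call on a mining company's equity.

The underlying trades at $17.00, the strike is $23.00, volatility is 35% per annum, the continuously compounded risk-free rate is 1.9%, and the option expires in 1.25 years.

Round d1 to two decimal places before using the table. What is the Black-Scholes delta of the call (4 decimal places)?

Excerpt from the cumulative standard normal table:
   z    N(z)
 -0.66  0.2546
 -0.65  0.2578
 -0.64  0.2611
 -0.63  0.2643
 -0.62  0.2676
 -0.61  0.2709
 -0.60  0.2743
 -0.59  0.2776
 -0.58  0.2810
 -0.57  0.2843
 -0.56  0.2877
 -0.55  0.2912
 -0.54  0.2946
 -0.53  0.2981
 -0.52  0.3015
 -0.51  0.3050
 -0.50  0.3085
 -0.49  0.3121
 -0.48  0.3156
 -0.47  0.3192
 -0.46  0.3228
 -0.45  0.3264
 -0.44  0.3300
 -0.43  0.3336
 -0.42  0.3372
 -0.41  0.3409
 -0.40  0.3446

0.3015

σ√T = 0.35·√1.25 = 0.3913
d₁ = [ln(17/23) + (0.019 + 0.35²/2)·1.25] / 0.3913 = [-0.3023 + 0.1003] / 0.3913 = -0.5161 → -0.52
N(d₁) = N(-0.52) = 0.3015
Δ_call = N(d₁) = 0.3015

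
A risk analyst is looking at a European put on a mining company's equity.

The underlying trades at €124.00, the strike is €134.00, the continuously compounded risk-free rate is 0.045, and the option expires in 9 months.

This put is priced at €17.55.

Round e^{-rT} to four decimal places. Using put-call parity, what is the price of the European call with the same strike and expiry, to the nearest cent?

e^(−rT) = e^(−0.045·0.75) = 0.9668
Put-call parity: C − P = S − K·e^(−rT) = 124 − 134·0.9668 = 124 − 129.5512 = -5.5512
C = P + (C − P) = 17.55 + (-5.5512) = 11.9988

€12.00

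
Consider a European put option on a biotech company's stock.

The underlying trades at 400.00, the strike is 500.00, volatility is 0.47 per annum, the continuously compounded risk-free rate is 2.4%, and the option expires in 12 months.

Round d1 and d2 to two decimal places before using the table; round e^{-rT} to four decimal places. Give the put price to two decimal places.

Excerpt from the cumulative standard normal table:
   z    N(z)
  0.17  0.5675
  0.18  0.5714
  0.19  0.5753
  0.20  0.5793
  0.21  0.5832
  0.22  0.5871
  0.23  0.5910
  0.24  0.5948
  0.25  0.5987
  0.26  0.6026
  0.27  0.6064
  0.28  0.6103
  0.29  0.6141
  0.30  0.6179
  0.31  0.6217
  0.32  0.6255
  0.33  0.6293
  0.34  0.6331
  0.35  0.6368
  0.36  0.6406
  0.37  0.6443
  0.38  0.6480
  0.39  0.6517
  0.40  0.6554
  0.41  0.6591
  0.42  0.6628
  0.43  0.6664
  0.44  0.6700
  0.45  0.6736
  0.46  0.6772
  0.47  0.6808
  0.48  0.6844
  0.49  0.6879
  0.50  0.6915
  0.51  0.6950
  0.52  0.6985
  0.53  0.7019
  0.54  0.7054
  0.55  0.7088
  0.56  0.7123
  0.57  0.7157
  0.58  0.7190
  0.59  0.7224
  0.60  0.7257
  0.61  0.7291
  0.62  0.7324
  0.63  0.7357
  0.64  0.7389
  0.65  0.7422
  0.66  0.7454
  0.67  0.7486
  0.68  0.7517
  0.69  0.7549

133.75

σ√T = 0.47·√1 = 0.4700
d₁ = [ln(400/500) + (0.024 + 0.47²/2)·1] / 0.4700 = [-0.2231 + 0.1344] / 0.4700 = -0.1887 ≈ -0.19
d₂ = d₁ − σ√T = -0.1887 − 0.4700 = -0.6587 ≈ -0.66
exp(−rT) = exp(−0.024·1) = 0.9763
N(−d₂) = N(0.66) = 0.7454;  N(−d₁) = N(0.19) = 0.5753
P = 500·0.9763·0.7454 − 400·0.5753 = 363.8670 − 230.1200 = 133.7470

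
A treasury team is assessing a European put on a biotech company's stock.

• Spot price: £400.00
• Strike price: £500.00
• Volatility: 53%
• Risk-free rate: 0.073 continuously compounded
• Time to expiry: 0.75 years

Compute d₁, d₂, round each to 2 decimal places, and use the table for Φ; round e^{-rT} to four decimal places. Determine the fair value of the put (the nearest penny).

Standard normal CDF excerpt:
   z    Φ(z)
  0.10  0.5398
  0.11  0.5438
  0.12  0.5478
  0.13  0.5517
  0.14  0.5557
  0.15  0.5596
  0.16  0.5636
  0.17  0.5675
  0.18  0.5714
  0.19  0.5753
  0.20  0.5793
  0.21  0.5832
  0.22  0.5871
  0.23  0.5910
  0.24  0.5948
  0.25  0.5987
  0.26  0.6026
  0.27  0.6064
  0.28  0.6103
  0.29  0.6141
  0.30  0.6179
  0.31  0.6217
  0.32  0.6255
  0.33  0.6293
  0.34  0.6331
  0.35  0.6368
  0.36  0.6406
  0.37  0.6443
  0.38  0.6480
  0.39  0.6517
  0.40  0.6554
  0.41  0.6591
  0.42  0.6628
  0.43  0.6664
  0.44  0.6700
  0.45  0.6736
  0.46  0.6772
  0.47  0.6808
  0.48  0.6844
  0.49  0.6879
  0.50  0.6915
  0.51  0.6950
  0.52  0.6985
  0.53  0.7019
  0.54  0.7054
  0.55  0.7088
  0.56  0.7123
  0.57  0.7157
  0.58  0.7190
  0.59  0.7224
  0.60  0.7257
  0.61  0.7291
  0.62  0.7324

£121.23

T = 0.75;  σ√T = 0.4590
ln(S/K) + (r + σ²/2)T = ln(400/500) + (0.073 + 0.53²/2)·0.75 = -0.2231 + 0.1601 = -0.0631
d₁ = -0.0631 / 0.4590 = -0.1374 ≈ -0.14
d₂ = d₁ − σ√T = -0.1374 − 0.4590 = -0.5964 ≈ -0.60
exp(−rT) = exp(−0.073·0.75) = 0.9467
N(−d₂) = N(0.60) = 0.7257;  N(−d₁) = N(0.14) = 0.5557
P = 500·0.9467·0.7257 − 400·0.5557 = 343.5101 − 222.2800 = 121.2301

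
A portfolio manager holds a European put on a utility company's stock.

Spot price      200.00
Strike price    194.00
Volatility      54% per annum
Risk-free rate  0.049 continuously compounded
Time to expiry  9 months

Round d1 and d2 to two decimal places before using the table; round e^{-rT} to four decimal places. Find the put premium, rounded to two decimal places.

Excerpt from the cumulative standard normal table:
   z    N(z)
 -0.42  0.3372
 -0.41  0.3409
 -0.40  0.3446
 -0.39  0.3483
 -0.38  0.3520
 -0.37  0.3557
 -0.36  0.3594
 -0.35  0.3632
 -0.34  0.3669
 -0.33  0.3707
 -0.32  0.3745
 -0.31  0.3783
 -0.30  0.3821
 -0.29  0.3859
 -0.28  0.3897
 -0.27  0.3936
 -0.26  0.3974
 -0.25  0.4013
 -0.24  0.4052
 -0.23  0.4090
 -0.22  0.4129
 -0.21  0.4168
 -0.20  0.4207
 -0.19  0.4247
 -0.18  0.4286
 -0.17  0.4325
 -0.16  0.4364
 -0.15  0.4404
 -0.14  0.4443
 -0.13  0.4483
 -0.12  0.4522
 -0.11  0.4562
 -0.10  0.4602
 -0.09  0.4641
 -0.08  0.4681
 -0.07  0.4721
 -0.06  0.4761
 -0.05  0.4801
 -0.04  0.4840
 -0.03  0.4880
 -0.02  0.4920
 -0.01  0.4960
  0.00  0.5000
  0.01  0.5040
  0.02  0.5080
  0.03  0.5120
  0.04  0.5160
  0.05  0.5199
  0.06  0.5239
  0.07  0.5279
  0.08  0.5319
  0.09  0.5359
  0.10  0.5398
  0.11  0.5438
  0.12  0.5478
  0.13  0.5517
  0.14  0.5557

T = 0.75;  σ√T = 0.4677
d₁ = [ln(200/194) + (0.049 + 0.54²/2)·0.75] / 0.4677 = [0.0305 + 0.1461] / 0.4677 = 0.3775 which rounds to 0.38
d₂ = d₁ − σ√T = 0.3775 − 0.4677 = -0.0901 which rounds to -0.09
exp(−rT) = exp(−0.049·0.75) = 0.9639
N(−d₂) = N(0.09) = 0.5359;  N(−d₁) = N(-0.38) = 0.3520
P = 194·0.9639·0.5359 − 200·0.3520 = 100.2115 − 70.4000 = 29.8115

29.81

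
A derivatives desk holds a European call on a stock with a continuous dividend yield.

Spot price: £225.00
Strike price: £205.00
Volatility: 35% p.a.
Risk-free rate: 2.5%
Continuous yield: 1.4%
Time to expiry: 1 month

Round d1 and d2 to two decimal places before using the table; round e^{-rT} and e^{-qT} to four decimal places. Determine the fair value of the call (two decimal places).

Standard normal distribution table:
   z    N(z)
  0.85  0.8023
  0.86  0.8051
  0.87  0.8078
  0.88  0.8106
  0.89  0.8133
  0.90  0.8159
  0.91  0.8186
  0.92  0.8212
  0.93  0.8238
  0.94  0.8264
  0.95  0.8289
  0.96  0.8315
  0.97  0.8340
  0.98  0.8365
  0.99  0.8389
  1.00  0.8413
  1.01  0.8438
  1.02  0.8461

£22.16

T = 0.08333;  σ√T = 0.1010
d₁ = [ln(225/205) + (0.025 − 0.014 + 0.35²/2)·0.08333] / 0.1010 = [0.0931 + 0.0060] / 0.1010 = 0.9809 → 0.98
d₂ = d₁ − σ√T = 0.9809 − 0.1010 = 0.8799 → 0.88
exp(−qT) = exp(−0.014·0.08333) = 0.9988;  exp(−rT) = exp(−0.025·0.08333) = 0.9979
C = 225·0.9988·N(0.98) − 205·0.9979·N(0.88) = 225·0.9988·0.8365 − 205·0.9979·0.8106 = 187.9866 − 165.8240 = 22.1626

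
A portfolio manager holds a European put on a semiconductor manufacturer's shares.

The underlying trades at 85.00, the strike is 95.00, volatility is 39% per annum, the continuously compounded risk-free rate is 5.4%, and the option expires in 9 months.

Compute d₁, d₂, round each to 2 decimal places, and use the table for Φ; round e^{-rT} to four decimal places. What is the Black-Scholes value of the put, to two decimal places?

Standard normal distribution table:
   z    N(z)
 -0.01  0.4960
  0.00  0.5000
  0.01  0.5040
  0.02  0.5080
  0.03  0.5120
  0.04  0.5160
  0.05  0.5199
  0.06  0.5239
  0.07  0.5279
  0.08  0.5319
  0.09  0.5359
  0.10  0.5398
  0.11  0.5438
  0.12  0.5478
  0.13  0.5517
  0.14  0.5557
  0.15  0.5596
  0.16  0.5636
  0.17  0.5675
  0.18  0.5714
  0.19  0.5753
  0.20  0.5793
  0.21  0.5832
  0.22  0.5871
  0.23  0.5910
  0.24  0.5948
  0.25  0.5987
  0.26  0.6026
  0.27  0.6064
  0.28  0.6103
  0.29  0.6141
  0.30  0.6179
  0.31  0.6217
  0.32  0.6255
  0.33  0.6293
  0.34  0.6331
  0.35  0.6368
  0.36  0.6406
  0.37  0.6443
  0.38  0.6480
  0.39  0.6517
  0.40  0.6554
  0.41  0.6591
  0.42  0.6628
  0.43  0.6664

15.26

T = 0.75;  σ√T = 0.3377
ln(S/K) + (r + σ²/2)T = ln(85/95) + (0.054 + 0.39²/2)·0.75 = -0.1112 + 0.0975 = -0.0137
d₁ = -0.0137 / 0.3377 = -0.0405 ≈ -0.04
d₂ = d₁ − σ√T = -0.0405 − 0.3377 = -0.3783 ≈ -0.38
e^(−rT) = e^(−0.054·0.75) = 0.9603
P = 95·0.9603·N(0.38) − 85·N(0.04) = 95·0.9603·0.6480 − 85·0.5160 = 59.1161 − 43.8600 = 15.2561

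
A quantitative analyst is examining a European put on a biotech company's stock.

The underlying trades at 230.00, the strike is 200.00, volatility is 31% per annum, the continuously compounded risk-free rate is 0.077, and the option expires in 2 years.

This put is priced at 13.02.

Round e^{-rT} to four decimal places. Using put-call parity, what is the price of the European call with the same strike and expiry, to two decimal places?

71.56

exp(−rT) = exp(−0.077·2) = 0.8573
Put-call parity: C − P = S − K·e^(−rT) = 230 − 200·0.8573 = 230 − 171.4600 = 58.5400
C = P + (C − P) = 13.02 + (58.5400) = 71.5600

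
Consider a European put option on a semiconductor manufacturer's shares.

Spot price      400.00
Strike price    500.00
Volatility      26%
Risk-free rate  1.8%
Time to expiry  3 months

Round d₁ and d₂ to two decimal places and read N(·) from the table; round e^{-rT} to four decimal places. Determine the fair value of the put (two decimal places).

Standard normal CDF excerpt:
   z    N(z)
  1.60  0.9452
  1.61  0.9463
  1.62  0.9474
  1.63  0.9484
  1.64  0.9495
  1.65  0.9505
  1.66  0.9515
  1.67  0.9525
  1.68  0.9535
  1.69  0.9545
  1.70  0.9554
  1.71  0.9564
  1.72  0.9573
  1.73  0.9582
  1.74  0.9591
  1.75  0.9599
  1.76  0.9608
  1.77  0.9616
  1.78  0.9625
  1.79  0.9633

98.83

T = 0.25;  σ√T = 0.1300
d₁ = [ln(400/500) + (0.018 + ½·0.26²)·0.25] / (σ√T) = (-0.2231 + 0.0129) / 0.1300 = -1.6169 ≈ -1.62
d₂ = -1.6169 − 0.1300 = -1.7469 ≈ -1.75
exp(−rT) = exp(−0.018·0.25) = 0.9955
N(−d₂) = N(1.75) = 0.9599;  N(−d₁) = N(1.62) = 0.9474
P = 500·0.9955·0.9599 − 400·0.9474 = 477.7902 − 378.9600 = 98.8302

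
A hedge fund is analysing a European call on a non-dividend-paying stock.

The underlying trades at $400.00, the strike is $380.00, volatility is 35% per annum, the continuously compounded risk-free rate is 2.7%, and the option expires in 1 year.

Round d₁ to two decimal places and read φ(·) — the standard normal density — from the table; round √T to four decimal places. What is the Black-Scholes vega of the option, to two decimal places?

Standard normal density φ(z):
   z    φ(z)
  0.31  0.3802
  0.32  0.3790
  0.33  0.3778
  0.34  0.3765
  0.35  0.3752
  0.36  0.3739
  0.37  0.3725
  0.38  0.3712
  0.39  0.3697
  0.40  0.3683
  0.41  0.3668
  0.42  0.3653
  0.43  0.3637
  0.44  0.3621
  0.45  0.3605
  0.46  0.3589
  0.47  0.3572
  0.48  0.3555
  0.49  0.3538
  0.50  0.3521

T = 1;  σ√T = 0.3500
d₁ = [ln(400/380) + (0.027 + 0.35²/2)·1] / 0.3500 = [0.0513 + 0.0882] / 0.3500 = 0.3987 → 0.40
√T = √1 = 1.0000
φ(d₁) = φ(0.40) = 0.3683
vega = S·φ(d₁)·√T = 400·0.3683·1.0000 = 147.3200

147.32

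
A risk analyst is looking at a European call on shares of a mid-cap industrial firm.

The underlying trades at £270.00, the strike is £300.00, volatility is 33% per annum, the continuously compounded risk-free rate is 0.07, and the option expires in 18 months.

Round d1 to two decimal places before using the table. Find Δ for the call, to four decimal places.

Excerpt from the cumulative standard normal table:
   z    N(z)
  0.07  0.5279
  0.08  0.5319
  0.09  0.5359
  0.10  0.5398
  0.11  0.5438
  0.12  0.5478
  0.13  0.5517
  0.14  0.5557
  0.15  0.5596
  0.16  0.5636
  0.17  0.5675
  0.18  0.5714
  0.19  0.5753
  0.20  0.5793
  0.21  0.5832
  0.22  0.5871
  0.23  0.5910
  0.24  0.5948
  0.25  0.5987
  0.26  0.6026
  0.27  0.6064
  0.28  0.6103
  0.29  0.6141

0.5793

σ√T = 0.33·√1.5 = 0.4042
d₁ = [ln(270/300) + (0.07 + ½·0.33²)·1.5] / (σ√T) = (-0.1054 + 0.1867) / 0.4042 = 0.2012 → 0.20
N(d₁) = N(0.20) = 0.5793
Δ_call = N(d₁) = 0.5793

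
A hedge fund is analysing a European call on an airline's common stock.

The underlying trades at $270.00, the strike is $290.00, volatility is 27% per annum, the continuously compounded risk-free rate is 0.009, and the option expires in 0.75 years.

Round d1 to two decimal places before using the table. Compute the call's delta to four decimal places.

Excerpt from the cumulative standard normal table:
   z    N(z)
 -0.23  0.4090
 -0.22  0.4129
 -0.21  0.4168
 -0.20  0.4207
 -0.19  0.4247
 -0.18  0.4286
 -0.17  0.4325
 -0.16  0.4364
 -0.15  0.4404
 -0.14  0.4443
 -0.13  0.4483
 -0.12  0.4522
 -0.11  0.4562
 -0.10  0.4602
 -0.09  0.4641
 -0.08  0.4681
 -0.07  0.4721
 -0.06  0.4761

σ√T = 0.27·√0.75 = 0.2338
d₁ = [ln(270/290) + (0.009 + 0.27²/2)·0.75] / 0.2338 = [-0.0715 + 0.0341] / 0.2338 = -0.1598 ≈ -0.16
N(d₁) = N(-0.16) = 0.4364
Δ_call = N(d₁) = 0.4364

0.4364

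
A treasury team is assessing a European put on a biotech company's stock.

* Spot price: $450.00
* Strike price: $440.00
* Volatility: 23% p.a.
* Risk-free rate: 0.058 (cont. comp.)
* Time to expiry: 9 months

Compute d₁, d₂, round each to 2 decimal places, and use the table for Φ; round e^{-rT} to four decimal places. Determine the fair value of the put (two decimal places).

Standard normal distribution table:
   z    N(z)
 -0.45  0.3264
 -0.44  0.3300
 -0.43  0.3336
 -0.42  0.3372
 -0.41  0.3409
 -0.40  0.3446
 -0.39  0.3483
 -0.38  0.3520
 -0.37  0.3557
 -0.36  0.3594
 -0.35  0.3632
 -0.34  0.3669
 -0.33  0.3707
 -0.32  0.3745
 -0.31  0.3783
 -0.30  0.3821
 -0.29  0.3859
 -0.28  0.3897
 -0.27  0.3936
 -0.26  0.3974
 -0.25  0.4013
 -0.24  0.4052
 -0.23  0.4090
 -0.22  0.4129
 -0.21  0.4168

$22.17

σ√T = 0.23 × 0.8660 = 0.1992
d₁ = [ln(450/440) + (0.058 + ½·0.23²)·0.75] / (σ√T) = (0.0225 + 0.0633) / 0.1992 = 0.4308 ⇒ 0.43
d₂ = 0.4308 − 0.1992 = 0.2316 ⇒ 0.23
e^(−rT) = e^(−0.058·0.75) = 0.9574
N(−d₂) = N(-0.23) = 0.4090;  N(−d₁) = N(-0.43) = 0.3336
P = 440·0.9574·0.4090 − 450·0.3336 = 172.2937 − 150.1200 = 22.1737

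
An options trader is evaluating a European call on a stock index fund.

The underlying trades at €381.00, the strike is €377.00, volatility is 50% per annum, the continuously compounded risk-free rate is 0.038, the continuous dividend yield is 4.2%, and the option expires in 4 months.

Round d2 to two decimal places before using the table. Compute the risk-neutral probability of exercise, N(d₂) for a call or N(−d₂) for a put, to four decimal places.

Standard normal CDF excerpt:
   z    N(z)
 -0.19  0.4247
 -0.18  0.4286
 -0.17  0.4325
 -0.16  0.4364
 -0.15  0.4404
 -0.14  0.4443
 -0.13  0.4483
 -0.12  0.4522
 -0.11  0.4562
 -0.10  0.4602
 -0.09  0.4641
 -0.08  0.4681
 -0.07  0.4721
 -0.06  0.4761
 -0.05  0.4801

σ√T = 0.5·√0.3333 = 0.2887
d₁ = [ln(381/377) + (0.038 − 0.042 + ½·0.5²)·0.3333] / (σ√T) = (0.0106 + 0.0403) / 0.2887 = 0.1763 ≈ 0.18
d₂ = 0.1763 − 0.2887 = -0.1124 ≈ -0.11
Pr(exercise) under Q = N(d₂) = 0.4562

0.4562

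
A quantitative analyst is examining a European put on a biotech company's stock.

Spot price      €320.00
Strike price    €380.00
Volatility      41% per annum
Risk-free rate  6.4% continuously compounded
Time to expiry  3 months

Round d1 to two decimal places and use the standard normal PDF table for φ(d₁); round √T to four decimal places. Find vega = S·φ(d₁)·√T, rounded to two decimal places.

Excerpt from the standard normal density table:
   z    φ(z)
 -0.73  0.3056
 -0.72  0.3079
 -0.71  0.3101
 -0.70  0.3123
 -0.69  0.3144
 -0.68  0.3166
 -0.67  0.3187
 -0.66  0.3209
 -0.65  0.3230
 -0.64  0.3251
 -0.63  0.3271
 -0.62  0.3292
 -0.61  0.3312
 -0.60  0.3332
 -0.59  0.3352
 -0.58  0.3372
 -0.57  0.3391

51.34

σ√T = 0.41 × 0.5000 = 0.2050
d₁ = [ln(320/380) + (0.064 + 0.41²/2)·0.25] / 0.2050 = [-0.1719 + 0.0370] / 0.2050 = -0.6577 ⇒ -0.66
√T = √0.25 = 0.5000
φ(d₁) = φ(-0.66) = 0.3209
vega = S·φ(d₁)·√T = 320·0.3209·0.5000 = 51.3440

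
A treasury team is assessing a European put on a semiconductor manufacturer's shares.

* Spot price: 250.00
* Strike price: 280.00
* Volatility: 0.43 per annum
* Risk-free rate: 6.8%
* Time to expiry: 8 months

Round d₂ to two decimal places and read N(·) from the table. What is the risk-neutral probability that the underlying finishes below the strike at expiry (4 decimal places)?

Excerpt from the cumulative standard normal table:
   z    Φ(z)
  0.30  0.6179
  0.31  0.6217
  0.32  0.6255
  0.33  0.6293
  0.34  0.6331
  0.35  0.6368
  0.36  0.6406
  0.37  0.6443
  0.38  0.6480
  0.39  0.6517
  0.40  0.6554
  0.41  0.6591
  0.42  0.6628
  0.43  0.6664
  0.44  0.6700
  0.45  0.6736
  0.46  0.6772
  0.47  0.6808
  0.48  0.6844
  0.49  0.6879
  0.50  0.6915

T = 0.6667;  σ√T = 0.3511
d₁ = [ln(250/280) + (0.068 + 0.43²/2)·0.6667] / 0.3511 = [-0.1133 + 0.1070] / 0.3511 = -0.0181 → -0.02
d₂ = d₁ − σ√T = -0.0181 − 0.3511 = -0.3692 → -0.37
Pr(exercise) under Q = N(−d₂) = N(0.37) = 0.6443

0.6443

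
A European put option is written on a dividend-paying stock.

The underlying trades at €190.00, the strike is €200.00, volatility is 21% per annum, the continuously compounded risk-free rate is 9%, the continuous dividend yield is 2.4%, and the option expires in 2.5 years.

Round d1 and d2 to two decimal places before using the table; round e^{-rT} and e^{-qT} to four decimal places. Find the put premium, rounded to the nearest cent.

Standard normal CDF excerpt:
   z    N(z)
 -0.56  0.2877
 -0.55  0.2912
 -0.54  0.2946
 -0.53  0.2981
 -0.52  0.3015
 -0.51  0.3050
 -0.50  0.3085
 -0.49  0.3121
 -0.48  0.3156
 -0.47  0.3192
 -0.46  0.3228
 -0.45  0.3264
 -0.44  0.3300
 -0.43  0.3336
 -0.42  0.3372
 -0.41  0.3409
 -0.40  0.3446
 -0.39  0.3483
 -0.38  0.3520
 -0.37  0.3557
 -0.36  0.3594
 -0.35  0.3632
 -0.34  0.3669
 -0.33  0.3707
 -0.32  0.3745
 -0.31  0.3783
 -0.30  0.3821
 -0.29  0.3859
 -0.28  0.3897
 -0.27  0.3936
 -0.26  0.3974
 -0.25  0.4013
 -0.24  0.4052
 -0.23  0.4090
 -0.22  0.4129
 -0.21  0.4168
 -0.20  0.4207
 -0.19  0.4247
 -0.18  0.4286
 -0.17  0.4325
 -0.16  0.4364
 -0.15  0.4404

σ√T = 0.21·√2.5 = 0.3320
d₁ = [ln(190/200) + (0.09 − 0.024 + 0.21²/2)·2.5] / 0.3320 = [-0.0513 + 0.2201] / 0.3320 = 0.5085 → 0.51
d₂ = d₁ − σ√T = 0.5085 − 0.3320 = 0.1764 → 0.18
e^(−qT) = e^(−0.024·2.5) = 0.9418;  e^(−rT) = e^(−0.09·2.5) = 0.7985
N(−d₂) = N(-0.18) = 0.4286;  N(−d₁) = N(-0.51) = 0.3050
P = 200·0.7985·0.4286 − 190·0.9418·0.3050 = 68.4474 − 54.5773 = 13.8701

€13.87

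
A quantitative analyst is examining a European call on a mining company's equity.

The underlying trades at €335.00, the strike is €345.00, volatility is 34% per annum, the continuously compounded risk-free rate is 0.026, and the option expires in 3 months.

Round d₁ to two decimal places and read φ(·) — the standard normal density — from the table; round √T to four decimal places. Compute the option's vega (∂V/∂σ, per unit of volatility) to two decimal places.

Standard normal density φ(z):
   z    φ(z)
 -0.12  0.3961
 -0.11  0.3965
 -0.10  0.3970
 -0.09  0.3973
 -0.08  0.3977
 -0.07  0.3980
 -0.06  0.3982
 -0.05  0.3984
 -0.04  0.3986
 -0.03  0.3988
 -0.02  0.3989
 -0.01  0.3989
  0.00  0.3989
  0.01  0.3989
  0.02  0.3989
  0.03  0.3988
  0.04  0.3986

T = 0.25;  σ√T = 0.1700
d₁ = [ln(335/345) + (0.026 + 0.34²/2)·0.25] / 0.1700 = [-0.0294 + 0.0210] / 0.1700 = -0.0498 → -0.05
√T = √0.25 = 0.5000
φ(d₁) = φ(-0.05) = 0.3984
vega = S·φ(d₁)·√T = 335·0.3984·0.5000 = 66.7320

66.73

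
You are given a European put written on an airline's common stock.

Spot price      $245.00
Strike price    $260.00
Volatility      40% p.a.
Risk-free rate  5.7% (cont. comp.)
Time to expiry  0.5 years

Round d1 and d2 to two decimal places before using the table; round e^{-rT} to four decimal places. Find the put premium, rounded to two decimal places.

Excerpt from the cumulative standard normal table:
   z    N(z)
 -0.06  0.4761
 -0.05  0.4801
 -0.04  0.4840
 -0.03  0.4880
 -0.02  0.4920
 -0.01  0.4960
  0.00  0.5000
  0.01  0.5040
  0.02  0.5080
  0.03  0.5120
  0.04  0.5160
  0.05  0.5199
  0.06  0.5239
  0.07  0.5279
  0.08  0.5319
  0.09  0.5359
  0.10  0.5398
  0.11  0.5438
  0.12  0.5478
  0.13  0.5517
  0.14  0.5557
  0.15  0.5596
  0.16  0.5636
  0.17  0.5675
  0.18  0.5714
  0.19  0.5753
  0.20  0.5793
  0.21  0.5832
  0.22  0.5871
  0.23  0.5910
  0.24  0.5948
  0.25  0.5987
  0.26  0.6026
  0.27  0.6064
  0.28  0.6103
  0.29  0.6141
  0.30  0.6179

$31.73

T = 0.5;  σ√T = 0.2828
ln(S/K) + (r + σ²/2)T = ln(245/260) + (0.057 + 0.4²/2)·0.5 = -0.0594 + 0.0685 = 0.0091
d₁ = 0.0091 / 0.2828 = 0.0321 ⇒ 0.03
d₂ = d₁ − σ√T = 0.0321 − 0.2828 = -0.2508 ⇒ -0.25
exp(−rT) = exp(−0.057·0.5) = 0.9719
N(−d₂) = N(0.25) = 0.5987;  N(−d₁) = N(-0.03) = 0.4880
P = 260·0.9719·0.5987 − 245·0.4880 = 151.2879 − 119.5600 = 31.7279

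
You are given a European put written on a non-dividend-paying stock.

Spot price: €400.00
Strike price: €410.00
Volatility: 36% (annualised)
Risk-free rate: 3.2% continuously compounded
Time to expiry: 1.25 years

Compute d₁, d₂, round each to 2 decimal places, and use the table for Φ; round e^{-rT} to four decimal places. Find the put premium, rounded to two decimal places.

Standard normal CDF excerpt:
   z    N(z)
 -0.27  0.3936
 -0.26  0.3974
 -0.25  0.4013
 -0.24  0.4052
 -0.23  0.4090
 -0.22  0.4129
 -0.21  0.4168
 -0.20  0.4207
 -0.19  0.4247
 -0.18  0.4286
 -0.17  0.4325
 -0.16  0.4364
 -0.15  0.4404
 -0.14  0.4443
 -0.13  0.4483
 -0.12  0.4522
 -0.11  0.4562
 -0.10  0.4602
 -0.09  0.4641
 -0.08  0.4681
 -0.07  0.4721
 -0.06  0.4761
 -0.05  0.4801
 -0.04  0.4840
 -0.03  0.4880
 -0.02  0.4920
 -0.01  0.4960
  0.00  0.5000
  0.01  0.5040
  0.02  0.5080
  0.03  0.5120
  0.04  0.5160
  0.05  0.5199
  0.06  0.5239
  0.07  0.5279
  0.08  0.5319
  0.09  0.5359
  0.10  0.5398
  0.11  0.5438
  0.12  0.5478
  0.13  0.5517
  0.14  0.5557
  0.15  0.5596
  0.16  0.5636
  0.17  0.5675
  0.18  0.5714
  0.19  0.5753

σ√T = 0.36·√1.25 = 0.4025
d₁ = [ln(400/410) + (0.032 + 0.36²/2)·1.25] / 0.4025 = [-0.0247 + 0.1210] / 0.4025 = 0.2393 which rounds to 0.24
d₂ = d₁ − σ√T = 0.2393 − 0.4025 = -0.1632 which rounds to -0.16
exp(−rT) = exp(−0.032·1.25) = 0.9608
P = 410·0.9608·N(0.16) − 400·N(-0.24) = 410·0.9608·0.5636 − 400·0.4052 = 222.0178 − 162.0800 = 59.9378

€59.94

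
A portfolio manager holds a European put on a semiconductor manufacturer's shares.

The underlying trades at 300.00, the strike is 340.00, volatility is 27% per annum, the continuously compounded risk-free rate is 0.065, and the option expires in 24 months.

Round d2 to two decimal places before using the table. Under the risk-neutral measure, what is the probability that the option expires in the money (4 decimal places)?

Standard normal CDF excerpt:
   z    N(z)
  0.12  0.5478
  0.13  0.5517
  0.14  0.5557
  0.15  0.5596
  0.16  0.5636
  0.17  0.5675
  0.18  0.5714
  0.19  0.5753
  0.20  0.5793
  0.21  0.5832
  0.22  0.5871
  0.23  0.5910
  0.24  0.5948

T = 2;  σ√T = 0.3818
d₁ = [ln(300/340) + (0.065 + 0.27²/2)·2] / 0.3818 = [-0.1252 + 0.2029] / 0.3818 = 0.2036 → 0.20
d₂ = d₁ − σ√T = 0.2036 − 0.3818 = -0.1783 → -0.18
Pr(exercise) under Q = N(−d₂) = N(0.18) = 0.5714

0.5714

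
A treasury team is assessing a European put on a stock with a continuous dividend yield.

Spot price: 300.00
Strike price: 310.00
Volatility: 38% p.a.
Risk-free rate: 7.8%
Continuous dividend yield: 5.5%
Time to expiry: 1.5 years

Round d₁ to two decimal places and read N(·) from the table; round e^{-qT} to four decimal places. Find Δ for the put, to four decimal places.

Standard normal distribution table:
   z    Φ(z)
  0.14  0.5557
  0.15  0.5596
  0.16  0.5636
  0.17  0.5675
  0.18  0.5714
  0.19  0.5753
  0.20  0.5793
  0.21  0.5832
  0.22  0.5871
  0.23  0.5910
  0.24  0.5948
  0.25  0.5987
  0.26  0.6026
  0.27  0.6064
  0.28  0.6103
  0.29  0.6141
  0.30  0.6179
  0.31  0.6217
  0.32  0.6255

-0.3731

σ√T = 0.38 × 1.2247 = 0.4654
d₁ = [ln(300/310) + (0.078 − 0.055 + 0.38²/2)·1.5] / 0.4654 = [-0.0328 + 0.1428] / 0.4654 = 0.2364 which rounds to 0.24
N(d₁) = N(0.24) = 0.5948
Δ_put = e^(−qT)·(N(d₁) − 1) = 0.9208·(0.5948 − 1) = -0.3731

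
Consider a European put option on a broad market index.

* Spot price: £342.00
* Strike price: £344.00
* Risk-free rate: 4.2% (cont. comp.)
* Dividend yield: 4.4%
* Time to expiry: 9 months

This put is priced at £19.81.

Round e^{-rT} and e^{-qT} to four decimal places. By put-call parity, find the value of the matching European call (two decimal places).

exp(−qT) = exp(−0.044·0.75) = 0.9675;  exp(−rT) = exp(−0.042·0.75) = 0.9690
Put-call parity: C − P = S·e^(−qT) − K·e^(−rT) = 342·0.9675 − 344·0.9690 = 330.8850 − 333.3360 = -2.4510
C = P + (C − P) = 19.81 + (-2.4510) = 17.3590

£17.36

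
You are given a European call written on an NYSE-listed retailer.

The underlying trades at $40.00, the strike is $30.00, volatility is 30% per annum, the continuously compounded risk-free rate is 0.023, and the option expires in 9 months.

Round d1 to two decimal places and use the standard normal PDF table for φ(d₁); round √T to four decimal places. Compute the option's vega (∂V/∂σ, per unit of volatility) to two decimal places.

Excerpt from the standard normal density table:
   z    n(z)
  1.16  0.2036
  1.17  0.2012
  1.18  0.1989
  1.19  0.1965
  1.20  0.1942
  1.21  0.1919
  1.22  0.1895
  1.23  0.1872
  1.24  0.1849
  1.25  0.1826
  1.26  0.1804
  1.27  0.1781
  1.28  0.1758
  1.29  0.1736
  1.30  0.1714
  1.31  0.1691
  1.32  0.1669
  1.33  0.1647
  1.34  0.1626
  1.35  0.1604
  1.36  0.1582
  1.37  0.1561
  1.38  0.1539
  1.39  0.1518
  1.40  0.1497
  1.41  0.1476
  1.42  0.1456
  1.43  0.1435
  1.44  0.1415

5.94

T = 0.75;  σ√T = 0.2598
d₁ = [ln(40/30) + (0.023 + ½·0.3²)·0.75] / (σ√T) = (0.2877 + 0.0510) / 0.2598 = 1.3036 → 1.30
√T = √0.75 = 0.8660
φ(d₁) = φ(1.30) = 0.1714
vega = S·φ(d₁)·√T = 40·0.1714·0.8660 = 5.9373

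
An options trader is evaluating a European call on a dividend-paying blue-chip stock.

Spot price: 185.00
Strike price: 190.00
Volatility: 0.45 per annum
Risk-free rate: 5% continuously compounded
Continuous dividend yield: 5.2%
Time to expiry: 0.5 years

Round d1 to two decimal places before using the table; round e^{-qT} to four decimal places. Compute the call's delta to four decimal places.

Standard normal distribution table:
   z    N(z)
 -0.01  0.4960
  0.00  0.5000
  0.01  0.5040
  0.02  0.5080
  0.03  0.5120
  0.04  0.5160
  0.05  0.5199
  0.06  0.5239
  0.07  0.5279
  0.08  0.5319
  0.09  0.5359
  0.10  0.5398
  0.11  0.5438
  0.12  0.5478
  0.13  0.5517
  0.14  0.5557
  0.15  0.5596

σ√T = 0.45·√0.5 = 0.3182
d₁ = [ln(185/190) + (0.05 − 0.052 + 0.45²/2)·0.5] / 0.3182 = [-0.0267 + 0.0496] / 0.3182 = 0.0721 ⇒ 0.07
N(d₁) = N(0.07) = 0.5279
Δ_call = exp(−qT)·N(d₁) = 0.9743·0.5279 = 0.5143

0.5143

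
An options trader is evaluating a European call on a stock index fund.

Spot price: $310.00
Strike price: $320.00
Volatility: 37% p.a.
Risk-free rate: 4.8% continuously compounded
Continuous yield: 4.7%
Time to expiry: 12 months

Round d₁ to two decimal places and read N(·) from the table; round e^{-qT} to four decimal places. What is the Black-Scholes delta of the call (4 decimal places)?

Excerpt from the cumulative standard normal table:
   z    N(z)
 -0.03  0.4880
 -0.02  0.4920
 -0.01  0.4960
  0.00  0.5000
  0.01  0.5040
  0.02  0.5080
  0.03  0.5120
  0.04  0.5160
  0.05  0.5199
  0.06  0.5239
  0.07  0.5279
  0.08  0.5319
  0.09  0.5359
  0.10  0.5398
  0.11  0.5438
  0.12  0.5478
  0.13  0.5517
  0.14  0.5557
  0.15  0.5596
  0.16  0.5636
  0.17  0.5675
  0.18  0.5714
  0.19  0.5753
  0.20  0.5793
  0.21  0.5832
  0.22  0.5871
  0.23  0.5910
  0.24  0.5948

0.5150

σ√T = 0.37 × 1.0000 = 0.3700
d₁ = [ln(310/320) + (0.048 − 0.047 + ½·0.37²)·1] / (σ√T) = (-0.0317 + 0.0694) / 0.3700 = 0.1019 ≈ 0.10
N(d₁) = N(0.10) = 0.5398
Δ_call = exp(−qT)·N(d₁) = 0.9541·0.5398 = 0.5150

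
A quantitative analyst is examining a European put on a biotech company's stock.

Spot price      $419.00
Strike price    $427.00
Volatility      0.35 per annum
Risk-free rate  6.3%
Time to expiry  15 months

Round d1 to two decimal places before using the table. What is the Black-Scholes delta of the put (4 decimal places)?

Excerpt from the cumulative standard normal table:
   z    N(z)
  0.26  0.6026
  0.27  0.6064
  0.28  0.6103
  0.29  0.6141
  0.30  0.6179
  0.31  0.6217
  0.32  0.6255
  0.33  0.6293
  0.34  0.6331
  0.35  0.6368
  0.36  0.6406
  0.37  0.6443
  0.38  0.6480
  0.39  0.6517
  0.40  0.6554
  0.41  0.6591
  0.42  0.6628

-0.3632

σ√T = 0.35 × 1.1180 = 0.3913
d₁ = [ln(419/427) + (0.063 + 0.35²/2)·1.25] / 0.3913 = [-0.0189 + 0.1553] / 0.3913 = 0.3486 ≈ 0.35
N(d₁) = N(0.35) = 0.6368
Δ_put = N(d₁) − 1 = 0.6368 − 1 = -0.3632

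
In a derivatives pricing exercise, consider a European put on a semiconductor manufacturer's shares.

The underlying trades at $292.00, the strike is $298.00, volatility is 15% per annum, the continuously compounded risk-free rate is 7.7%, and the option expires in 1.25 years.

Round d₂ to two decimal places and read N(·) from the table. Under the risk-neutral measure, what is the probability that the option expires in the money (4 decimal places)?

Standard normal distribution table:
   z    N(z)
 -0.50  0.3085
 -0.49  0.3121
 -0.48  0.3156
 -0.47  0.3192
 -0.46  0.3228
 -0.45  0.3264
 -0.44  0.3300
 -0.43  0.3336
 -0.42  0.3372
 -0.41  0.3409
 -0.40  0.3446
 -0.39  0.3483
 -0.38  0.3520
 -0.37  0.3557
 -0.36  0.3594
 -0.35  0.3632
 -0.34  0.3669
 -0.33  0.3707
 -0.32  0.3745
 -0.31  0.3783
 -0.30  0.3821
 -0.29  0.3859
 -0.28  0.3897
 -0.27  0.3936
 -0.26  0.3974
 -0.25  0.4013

0.3557

σ√T = 0.15·√1.25 = 0.1677
d₁ = [ln(292/298) + (0.077 + 0.15²/2)·1.25] / 0.1677 = [-0.0203 + 0.1103] / 0.1677 = 0.5365 ≈ 0.54
d₂ = d₁ − σ√T = 0.5365 − 0.1677 = 0.3688 ≈ 0.37
Pr(exercise) under Q = N(−d₂) = N(-0.37) = 0.3557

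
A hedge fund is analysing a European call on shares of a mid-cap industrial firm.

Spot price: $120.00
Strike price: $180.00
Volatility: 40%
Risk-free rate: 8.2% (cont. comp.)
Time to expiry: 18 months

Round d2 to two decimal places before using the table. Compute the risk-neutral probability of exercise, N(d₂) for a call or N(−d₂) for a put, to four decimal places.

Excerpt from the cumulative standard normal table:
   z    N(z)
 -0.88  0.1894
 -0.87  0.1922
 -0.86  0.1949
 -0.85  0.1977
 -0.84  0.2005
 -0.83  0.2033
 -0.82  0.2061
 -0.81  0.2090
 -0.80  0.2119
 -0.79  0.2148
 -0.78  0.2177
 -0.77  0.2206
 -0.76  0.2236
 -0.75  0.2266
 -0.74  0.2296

0.2061

T = 1.5;  σ√T = 0.4899
d₁ = [ln(120/180) + (0.082 + 0.4²/2)·1.5] / 0.4899 = [-0.4055 + 0.2430] / 0.4899 = -0.3316 ⇒ -0.33
d₂ = d₁ − σ√T = -0.3316 − 0.4899 = -0.8215 ⇒ -0.82
Pr(exercise) under Q = N(d₂) = 0.2061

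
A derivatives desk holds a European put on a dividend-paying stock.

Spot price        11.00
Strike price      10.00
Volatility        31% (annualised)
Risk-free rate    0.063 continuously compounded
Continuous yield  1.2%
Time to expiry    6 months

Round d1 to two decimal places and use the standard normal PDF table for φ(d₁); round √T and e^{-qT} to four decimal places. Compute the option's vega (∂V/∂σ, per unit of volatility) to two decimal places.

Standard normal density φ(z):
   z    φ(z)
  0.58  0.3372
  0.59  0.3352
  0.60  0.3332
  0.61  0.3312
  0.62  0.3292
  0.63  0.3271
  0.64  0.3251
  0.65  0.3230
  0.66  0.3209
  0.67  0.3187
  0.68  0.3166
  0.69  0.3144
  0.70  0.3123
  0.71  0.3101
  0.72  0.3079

2.48

σ√T = 0.31 × 0.7071 = 0.2192
d₁ = [ln(11/10) + (0.063 − 0.012 + 0.31²/2)·0.5] / 0.2192 = [0.0953 + 0.0495] / 0.2192 = 0.6607 which rounds to 0.66
√T = √0.5 = 0.7071
φ(d₁) = φ(0.66) = 0.3209
exp(−qT) = exp(−0.012·0.5) = 0.9940
vega = S·exp(−qT)·φ(d₁)·√T = 11·0.9940·0.3209·0.7071 = 2.4810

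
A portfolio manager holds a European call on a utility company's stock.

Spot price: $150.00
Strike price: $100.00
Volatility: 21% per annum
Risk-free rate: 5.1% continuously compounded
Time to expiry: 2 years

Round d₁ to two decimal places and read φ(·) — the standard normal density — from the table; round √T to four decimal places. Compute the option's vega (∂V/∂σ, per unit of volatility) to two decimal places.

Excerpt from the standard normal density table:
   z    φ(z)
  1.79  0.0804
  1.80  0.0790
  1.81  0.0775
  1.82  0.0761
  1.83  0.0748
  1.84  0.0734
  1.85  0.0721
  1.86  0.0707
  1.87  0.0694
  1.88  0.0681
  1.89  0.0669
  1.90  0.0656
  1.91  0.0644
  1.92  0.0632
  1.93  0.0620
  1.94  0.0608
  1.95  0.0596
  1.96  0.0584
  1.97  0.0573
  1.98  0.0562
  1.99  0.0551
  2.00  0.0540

σ√T = 0.21·√2 = 0.2970
d₁ = [ln(150/100) + (0.051 + 0.21²/2)·2] / 0.2970 = [0.4055 + 0.1461] / 0.2970 = 1.8572 ≈ 1.86
√T = √2 = 1.4142
φ(d₁) = φ(1.86) = 0.0707
vega = S·φ(d₁)·√T = 150·0.0707·1.4142 = 14.9976

15.00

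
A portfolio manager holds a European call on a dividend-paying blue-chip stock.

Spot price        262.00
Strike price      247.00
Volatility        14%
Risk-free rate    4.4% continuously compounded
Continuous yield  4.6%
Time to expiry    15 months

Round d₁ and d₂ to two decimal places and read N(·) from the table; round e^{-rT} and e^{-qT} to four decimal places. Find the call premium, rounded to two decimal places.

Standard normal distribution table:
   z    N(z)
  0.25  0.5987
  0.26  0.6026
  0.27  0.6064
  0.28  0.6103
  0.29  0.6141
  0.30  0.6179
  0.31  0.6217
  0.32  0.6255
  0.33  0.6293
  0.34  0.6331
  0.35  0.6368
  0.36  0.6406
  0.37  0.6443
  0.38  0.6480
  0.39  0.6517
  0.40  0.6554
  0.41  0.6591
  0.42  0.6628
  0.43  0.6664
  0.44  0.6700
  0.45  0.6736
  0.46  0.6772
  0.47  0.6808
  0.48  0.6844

23.05

σ√T = 0.14·√1.25 = 0.1565
ln(S/K) + (r − q + σ²/2)T = ln(262/247) + (0.044 − 0.046 + 0.14²/2)·1.25 = 0.0590 + 0.0097 = 0.0687
d₁ = 0.0687 / 0.1565 = 0.4389 ≈ 0.44
d₂ = d₁ − σ√T = 0.4389 − 0.1565 = 0.2824 ≈ 0.28
exp(−qT) = exp(−0.046·1.25) = 0.9441;  exp(−rT) = exp(−0.044·1.25) = 0.9465
N(d₁) = N(0.44) = 0.6700;  N(d₂) = N(0.28) = 0.6103
C = 262·0.9441·0.6700 − 247·0.9465·0.6103 = 165.7273 − 142.6793 = 23.0480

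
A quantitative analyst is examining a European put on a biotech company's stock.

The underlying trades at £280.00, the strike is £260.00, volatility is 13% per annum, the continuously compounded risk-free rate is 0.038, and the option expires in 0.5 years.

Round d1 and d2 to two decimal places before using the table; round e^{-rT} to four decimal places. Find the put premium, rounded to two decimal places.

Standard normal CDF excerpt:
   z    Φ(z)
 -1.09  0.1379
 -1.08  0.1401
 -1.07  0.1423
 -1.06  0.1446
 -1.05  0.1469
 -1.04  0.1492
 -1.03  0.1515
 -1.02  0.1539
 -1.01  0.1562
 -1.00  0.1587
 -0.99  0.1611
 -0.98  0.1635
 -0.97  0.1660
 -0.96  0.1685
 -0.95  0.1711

£1.86

T = 0.5;  σ√T = 0.0919
d₁ = [ln(280/260) + (0.038 + 0.13²/2)·0.5] / 0.0919 = [0.0741 + 0.0232] / 0.0919 = 1.0588 ⇒ 1.06
d₂ = d₁ − σ√T = 1.0588 − 0.0919 = 0.9669 ⇒ 0.97
exp(−rT) = exp(−0.038·0.5) = 0.9812
N(−d₂) = N(-0.97) = 0.1660;  N(−d₁) = N(-1.06) = 0.1446
P = 260·0.9812·0.1660 − 280·0.1446 = 42.3486 − 40.4880 = 1.8606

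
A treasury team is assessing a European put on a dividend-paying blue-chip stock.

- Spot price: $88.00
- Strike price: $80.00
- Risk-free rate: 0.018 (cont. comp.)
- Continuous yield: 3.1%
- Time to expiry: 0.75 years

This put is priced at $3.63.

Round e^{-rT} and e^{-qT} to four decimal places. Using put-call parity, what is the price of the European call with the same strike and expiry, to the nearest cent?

e^(−qT) = e^(−0.031·0.75) = 0.9770;  e^(−rT) = e^(−0.018·0.75) = 0.9866
Put-call parity: C − P = S·e^(−qT) − K·e^(−rT) = 88·0.9770 − 80·0.9866 = 85.9760 − 78.9280 = 7.0480
C = P + (C − P) = 3.63 + (7.0480) = 10.6780

$10.68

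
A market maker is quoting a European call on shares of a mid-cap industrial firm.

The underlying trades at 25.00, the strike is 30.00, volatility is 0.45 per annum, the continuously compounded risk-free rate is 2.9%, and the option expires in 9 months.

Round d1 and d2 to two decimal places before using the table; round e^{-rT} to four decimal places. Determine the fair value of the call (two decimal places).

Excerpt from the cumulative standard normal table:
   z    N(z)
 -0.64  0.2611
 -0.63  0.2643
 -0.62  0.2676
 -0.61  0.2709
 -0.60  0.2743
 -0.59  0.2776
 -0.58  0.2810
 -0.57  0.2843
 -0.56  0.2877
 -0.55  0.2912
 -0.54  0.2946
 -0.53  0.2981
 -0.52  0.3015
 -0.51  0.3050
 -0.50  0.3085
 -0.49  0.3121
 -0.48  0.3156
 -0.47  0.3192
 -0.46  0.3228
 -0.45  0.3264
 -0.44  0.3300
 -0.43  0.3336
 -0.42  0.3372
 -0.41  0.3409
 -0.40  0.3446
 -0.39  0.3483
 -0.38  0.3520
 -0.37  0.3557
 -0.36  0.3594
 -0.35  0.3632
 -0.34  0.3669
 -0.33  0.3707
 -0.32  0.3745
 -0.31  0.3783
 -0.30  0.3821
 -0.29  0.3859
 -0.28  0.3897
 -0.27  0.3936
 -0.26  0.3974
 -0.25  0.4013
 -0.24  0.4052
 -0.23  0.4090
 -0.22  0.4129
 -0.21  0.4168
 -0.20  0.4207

σ√T = 0.45 × 0.8660 = 0.3897
ln(S/K) + (r + σ²/2)T = ln(25/30) + (0.029 + 0.45²/2)·0.75 = -0.1823 + 0.0977 = -0.0846
d₁ = -0.0846 / 0.3897 = -0.2172 ≈ -0.22
d₂ = d₁ − σ√T = -0.2172 − 0.3897 = -0.6069 ≈ -0.61
e^(−rT) = e^(−0.029·0.75) = 0.9785
N(d₁) = N(-0.22) = 0.4129;  N(d₂) = N(-0.61) = 0.2709
C = 25·0.4129 − 30·0.9785·0.2709 = 10.3225 − 7.9523 = 2.3702

2.37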